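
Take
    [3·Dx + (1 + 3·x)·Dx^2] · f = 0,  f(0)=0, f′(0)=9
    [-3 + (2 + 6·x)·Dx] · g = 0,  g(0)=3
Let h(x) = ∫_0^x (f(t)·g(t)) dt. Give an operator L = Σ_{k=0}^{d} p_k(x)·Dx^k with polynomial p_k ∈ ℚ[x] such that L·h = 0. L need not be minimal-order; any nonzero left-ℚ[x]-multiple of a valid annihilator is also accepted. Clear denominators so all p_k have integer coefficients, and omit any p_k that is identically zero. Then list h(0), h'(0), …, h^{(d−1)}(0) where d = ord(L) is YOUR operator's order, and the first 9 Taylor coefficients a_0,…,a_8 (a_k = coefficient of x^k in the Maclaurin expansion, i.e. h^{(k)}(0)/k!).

L = 9·Dx + (4 + 24·x + 36·x^2)·Dx^3  (order 3).
h: a_k = 0, 0, 27/2, 0, -81/32, 243/40, -17253/1280, 67797/2240, -19965123/286720, …
ICs: h(0) = 0, h′(0) = 0, h′′(0) = 27.

f: a_k = 0, 9, -27/2, 27, -243/4, 729/5, -729/2, 6561/7, -19683/8, …
g: a_k = 3, 9/2, -27/8, 81/16, -1215/128, 5103/256, -45927/1024, 216513/2048, -8444007/32768, …
h₀=f·g: eliminate ⇒ L₀, order ≤ 2·1.
h=∫₀ˣh₀: take L = L₀·Dx.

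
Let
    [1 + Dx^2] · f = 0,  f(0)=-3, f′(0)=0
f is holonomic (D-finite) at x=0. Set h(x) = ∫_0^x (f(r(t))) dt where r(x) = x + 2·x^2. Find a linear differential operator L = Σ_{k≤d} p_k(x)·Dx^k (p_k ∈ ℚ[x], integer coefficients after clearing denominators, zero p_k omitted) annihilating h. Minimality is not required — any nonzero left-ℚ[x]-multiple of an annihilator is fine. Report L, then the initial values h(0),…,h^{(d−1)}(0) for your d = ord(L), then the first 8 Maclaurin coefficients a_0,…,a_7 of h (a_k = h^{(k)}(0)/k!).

f: a_k = -3, 0, 3/2, 0, -1/8, 0, 1/240, 0, …
Substitute x→r, Dx→(1/r')Dx; clear ⇒ L₀.
h=∫₀ˣh₀: take L = L₀·Dx.
L = (1 + 12·x + 48·x^2 + 64·x^3)·Dx - 4·Dx^2 + (1 + 4·x)·Dx^3  (order 3).
h: a_k = 0, -3, 0, 1/2, 3/2, 47/40, -1/6, -719/1680, …
ICs: h(0) = 0, h′(0) = -3, h′′(0) = 0.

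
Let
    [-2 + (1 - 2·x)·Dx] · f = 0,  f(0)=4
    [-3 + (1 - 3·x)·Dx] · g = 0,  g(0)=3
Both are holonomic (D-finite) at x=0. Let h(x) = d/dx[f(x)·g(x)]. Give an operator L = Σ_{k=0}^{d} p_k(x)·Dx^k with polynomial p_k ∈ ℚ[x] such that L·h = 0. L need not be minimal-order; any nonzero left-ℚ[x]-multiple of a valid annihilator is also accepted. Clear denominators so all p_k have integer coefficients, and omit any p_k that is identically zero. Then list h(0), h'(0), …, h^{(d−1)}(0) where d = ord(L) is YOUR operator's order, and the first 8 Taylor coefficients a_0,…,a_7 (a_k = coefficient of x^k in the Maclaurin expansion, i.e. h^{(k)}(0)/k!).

L = (38 - 180·x + 216·x^2) + (-5 + 37·x - 90·x^2 + 72·x^3)·Dx  (order 1).
h: a_k = 60, 456, 2340, 10128, 39900, 148248, 529620, 1840416, …
ICs: h(0) = 60.

f: a_k = 4, 8, 16, 32, 64, 128, 256, 512, …
g: a_k = 3, 9, 27, 81, 243, 729, 2187, 6561, …
h₀=f·g: eliminate ⇒ L₀, order ≤ 1·1.
Differentiate: ansatz ord ≤ ord L₀ ⇒ L.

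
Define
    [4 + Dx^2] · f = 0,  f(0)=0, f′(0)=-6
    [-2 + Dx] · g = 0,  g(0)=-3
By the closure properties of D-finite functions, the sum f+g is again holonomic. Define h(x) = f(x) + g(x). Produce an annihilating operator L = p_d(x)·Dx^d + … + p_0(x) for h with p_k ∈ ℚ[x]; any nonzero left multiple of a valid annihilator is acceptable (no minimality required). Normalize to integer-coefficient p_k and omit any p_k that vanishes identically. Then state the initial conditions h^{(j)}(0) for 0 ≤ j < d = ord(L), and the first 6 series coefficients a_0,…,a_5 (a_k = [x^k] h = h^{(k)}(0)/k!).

L = -8 + 4·Dx - 2·Dx^2 + Dx^3  (order 3).
h: a_k = -3, -12, -6, 0, -2, -8/5, …
ICs: h(0) = -3, h′(0) = -12, h′′(0) = -12.

f: a_k = 0, -6, 0, 4, 0, -4/5, …
g: a_k = -3, -6, -6, -4, -2, -4/5, …
Weyl lclm of L_f,L_g ⇒ L₀ (ord ≤ 3).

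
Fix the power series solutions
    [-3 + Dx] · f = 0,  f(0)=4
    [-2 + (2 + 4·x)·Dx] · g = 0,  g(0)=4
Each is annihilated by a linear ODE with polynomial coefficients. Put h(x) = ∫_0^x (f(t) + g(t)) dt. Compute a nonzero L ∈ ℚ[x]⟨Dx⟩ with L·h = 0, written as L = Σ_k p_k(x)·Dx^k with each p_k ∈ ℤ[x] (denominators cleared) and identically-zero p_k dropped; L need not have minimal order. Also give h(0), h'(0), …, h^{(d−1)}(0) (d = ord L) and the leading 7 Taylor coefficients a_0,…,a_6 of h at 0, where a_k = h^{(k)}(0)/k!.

f: a_k = 4, 12, 18, 18, 27/2, 81/10, 81/20, …
g: a_k = 4, 4, -2, 2, -5/2, 7/2, -21/4, …
f+g: L₀ = lclm(L_f,L_g), ord ≤ 1+1.
Integrate: L := L₀·Dx.
L = (12 + 18·x)·Dx + (-10 - 36·x - 36·x^2)·Dx^2 + (2 + 10·x + 12·x^2)·Dx^3  (order 3).
h: a_k = 0, 8, 8, 16/3, 5, 11/5, 29/15, …
ICs: h(0) = 0, h′(0) = 8, h′′(0) = 16.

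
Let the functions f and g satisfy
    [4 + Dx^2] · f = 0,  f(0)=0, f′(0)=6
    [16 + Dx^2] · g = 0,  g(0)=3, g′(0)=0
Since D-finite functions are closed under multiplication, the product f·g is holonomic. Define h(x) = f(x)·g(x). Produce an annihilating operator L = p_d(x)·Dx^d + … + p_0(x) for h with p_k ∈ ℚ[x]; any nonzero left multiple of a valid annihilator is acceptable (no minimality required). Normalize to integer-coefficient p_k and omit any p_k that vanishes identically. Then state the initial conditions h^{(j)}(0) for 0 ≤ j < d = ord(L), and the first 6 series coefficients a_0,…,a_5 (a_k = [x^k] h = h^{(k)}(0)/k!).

f: a_k = 0, 6, 0, -4, 0, 4/5, …
g: a_k = 3, 0, -24, 0, 32, 0, …
h₀=f·g: eliminate ⇒ L₀, order ≤ 2·2.
L = 144 + 40·Dx^2 + Dx^4  (order 4).
h: a_k = 0, 18, 0, -156, 0, 1452/5, …
ICs: h(0) = 0, h′(0) = 18, h′′(0) = 0, h′′′(0) = -936.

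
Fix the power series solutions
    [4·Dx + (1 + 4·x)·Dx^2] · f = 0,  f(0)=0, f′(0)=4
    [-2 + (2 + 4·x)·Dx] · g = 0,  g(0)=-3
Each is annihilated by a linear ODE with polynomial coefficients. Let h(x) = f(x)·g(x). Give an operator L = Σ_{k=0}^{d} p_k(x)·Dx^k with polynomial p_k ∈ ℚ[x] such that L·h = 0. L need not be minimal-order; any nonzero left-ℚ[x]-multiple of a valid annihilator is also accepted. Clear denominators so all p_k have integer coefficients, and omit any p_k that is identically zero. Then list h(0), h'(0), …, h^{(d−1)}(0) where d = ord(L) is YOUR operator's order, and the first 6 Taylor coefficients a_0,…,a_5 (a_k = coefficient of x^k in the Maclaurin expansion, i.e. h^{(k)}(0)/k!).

L = (-1 + 4·x) + (2 + 4·x)·Dx + (1 + 8·x + 20·x^2 + 16·x^3)·Dx^2  (order 2).
h: a_k = 0, -12, 12, -34, 110, -3709/10, …
ICs: h(0) = 0, h′(0) = -12.

f: a_k = 0, 4, -8, 64/3, -64, 1024/5, …
g: a_k = -3, -3, 3/2, -3/2, 15/8, -21/8, …
L₀ := L_f ⊗_s L_g (sym. prod.), ord ≤ 2.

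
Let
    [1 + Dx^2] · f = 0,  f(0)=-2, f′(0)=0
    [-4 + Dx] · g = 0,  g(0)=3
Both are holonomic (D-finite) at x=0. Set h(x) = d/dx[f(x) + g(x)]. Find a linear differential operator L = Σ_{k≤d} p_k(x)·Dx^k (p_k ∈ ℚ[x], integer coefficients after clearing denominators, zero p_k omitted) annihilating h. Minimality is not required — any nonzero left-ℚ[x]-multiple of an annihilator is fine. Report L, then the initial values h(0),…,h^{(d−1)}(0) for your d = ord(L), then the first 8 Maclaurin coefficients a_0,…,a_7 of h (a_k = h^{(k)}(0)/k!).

L = 4 - Dx + 4·Dx^2 - Dx^3  (order 3).
h: a_k = 12, 50, 96, 383/3, 128, 1229/12, 1024/15, 98303/2520, …
ICs: h(0) = 12, h′(0) = 50, h′′(0) = 192.

f: a_k = -2, 0, 1, 0, -1/12, 0, 1/360, 0, …
g: a_k = 3, 12, 24, 32, 32, 128/5, 256/15, 1024/105, …
L₀ := lclm(L_f,L_g); ord L₀ ≤ 2+1.
Derive L from L₀ (diff closure).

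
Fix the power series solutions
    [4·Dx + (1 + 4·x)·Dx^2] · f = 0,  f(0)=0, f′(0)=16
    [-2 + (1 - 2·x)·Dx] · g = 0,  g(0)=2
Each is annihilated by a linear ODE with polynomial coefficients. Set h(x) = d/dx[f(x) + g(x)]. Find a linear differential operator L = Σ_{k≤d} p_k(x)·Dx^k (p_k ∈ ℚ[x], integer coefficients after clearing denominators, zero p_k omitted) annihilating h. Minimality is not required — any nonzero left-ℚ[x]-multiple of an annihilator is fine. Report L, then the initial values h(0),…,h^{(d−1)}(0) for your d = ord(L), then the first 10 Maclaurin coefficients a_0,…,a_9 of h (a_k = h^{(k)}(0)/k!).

L = (-28 - 16·x) + (1 - 40·x - 32·x^2)·Dx + (1 + 3·x - 6·x^2 - 8·x^3)·Dx^2  (order 2).
h: a_k = 20, -48, 304, -896, 4416, -15616, 67328, -258048, 1057792, -4173824, …
ICs: h(0) = 20, h′(0) = -48.

f: a_k = 0, 16, -32, 256/3, -256, 4096/5, -8192/3, 65536/7, -32768, 1048576/9, …
g: a_k = 2, 4, 8, 16, 32, 64, 128, 256, 512, 1024, …
Weyl lclm of L_f,L_g ⇒ L₀ (ord ≤ 3).
h=h₀': d/dx-closure on L₀ ⇒ L.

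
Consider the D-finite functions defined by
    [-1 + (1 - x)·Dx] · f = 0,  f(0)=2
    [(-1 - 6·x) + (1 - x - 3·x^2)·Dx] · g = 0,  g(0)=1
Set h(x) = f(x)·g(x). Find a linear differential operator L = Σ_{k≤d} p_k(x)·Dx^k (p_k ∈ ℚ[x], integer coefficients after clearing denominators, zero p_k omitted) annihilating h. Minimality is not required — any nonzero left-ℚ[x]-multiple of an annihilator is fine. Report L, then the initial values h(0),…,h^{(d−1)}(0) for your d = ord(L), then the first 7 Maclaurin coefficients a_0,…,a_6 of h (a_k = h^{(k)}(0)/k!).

L = (-2 - 4·x + 9·x^2) + (1 - 2·x - 2·x^2 + 3·x^3)·Dx  (order 1).
h: a_k = 2, 4, 12, 26, 64, 144, 338, …
ICs: h(0) = 2.

f: a_k = 2, 2, 2, 2, 2, 2, 2, …
g: a_k = 1, 1, 4, 7, 19, 40, 97, …
h₀=f·g: eliminate ⇒ L₀, order ≤ 1·1.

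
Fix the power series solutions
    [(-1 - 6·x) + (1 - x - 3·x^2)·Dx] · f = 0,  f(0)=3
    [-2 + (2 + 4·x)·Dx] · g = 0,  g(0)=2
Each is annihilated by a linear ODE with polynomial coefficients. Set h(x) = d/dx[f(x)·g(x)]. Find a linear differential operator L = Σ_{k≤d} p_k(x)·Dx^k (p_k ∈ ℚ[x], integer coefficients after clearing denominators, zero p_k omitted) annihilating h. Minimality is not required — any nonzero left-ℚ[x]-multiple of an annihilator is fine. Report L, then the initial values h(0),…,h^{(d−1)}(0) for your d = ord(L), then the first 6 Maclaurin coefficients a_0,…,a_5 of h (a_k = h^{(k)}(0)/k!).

L = (9 + 66·x + 165·x^2 + 210·x^3 + 135·x^4) + (-2 - 9·x - 6·x^2 + 38·x^3 + 87·x^4 + 54·x^5)·Dx  (order 1).
h: a_k = 12, 54, 198, 573, 3465/2, 18441/4, …
ICs: h(0) = 12.

f: a_k = 3, 3, 12, 21, 57, 120, …
g: a_k = 2, 2, -1, 1, -5/4, 7/4, …
Product ⇒ symmetric product L₀, ord ≤ 1.
Derive L from L₀ (diff closure).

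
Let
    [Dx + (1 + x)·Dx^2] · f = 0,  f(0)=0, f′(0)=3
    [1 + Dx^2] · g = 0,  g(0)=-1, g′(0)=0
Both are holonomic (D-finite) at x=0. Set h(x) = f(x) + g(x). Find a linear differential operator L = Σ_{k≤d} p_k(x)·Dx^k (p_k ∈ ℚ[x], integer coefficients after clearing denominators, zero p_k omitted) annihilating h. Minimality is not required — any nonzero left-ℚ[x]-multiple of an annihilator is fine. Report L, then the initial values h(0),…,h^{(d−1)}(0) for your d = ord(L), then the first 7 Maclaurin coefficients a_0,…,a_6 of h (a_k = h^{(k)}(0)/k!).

L = (7 + 2·x + x^2)·Dx + (3 + 5·x + 3·x^2 + x^3)·Dx^2 + (7 + 2·x + x^2)·Dx^3 + (3 + 5·x + 3·x^2 + x^3)·Dx^4  (order 4).
h: a_k = -1, 3, -1, 1, -19/24, 3/5, -359/720, …
ICs: h(0) = -1, h′(0) = 3, h′′(0) = -2, h′′′(0) = 6.

f: a_k = 0, 3, -3/2, 1, -3/4, 3/5, -1/2, …
g: a_k = -1, 0, 1/2, 0, -1/24, 0, 1/720, …
Sum ⇒ L₀ = lclm(L_f,L_g) in ℚ(x)⟨Dx⟩.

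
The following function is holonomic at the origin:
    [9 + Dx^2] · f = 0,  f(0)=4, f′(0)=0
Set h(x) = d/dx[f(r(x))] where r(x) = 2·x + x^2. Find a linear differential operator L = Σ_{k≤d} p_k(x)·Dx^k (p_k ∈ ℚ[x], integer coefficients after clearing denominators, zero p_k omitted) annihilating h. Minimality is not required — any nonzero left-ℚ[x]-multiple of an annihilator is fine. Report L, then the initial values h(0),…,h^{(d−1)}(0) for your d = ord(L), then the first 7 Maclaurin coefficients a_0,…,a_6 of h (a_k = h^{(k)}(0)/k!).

L = (39 + 144·x + 216·x^2 + 144·x^3 + 36·x^4) + (-3 - 3·x)·Dx + (1 + 2·x + x^2)·Dx^2  (order 2).
h: a_k = 0, -144, -216, 792, 2160, 1944/5, -23436/5, …
ICs: h(0) = 0, h′(0) = -144.

f: a_k = 4, 0, -18, 0, 27/2, 0, -81/20, …
L₀ from L_f via x↦r, Dx↦r'^{-1}Dx.
h=h₀': d/dx-closure on L₀ ⇒ L.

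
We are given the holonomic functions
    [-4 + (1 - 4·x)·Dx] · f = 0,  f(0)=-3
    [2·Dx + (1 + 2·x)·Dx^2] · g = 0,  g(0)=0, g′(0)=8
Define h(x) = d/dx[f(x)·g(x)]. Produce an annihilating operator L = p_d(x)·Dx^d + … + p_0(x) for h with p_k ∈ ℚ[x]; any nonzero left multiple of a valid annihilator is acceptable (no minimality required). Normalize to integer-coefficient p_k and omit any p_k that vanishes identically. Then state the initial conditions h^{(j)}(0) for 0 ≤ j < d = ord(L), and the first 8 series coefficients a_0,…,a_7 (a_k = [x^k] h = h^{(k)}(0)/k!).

f: a_k = -3, -12, -48, -192, -768, -3072, -12288, -49152, …
g: a_k = 0, 8, -8, 32/3, -16, 128/5, -128/3, 512/7, …
L₀ := L_f ⊗_s L_g (sym. prod.), ord ≤ 2.
Derive L from L₀ (diff closure).
L = 32 + (8 + 40·x)·Dx + (-1 + 2·x + 8·x^2)·Dx^2  (order 2).
h: a_k = -24, -144, -960, -4928, -25024, -596736/5, -2792448/5, -89250816/35, …
ICs: h(0) = -24, h′(0) = -144.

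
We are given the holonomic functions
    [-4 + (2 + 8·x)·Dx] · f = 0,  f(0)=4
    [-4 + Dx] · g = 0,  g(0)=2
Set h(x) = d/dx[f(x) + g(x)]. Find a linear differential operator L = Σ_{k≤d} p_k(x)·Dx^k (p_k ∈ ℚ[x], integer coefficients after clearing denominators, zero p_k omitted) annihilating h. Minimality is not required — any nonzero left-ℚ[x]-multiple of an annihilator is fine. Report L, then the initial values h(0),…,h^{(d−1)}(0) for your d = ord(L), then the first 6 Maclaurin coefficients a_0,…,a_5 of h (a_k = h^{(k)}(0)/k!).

f: a_k = 4, 8, -8, 16, -40, 112, …
g: a_k = 2, 8, 16, 64/3, 64/3, 256/15, …
L₀ := lclm(L_f,L_g); ord L₀ ≤ 1+1.
Derive L from L₀ (diff closure).
L = (-40 - 64·x) + (-2 - 64·x - 128·x^2)·Dx + (3 + 20·x + 32·x^2)·Dx^2  (order 2).
h: a_k = 16, 16, 112, -224/3, 1936/3, -29216/15, …
ICs: h(0) = 16, h′(0) = 16.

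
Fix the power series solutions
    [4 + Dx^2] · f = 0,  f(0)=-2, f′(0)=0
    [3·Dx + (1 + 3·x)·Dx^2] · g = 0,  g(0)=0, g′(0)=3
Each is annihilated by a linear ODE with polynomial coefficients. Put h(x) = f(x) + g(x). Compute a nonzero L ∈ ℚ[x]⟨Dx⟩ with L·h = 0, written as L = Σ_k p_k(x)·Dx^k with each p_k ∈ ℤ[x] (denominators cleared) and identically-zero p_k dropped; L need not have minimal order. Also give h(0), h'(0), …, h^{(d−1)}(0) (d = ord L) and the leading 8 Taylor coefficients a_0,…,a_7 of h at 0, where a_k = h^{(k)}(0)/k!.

L = (348 + 144·x + 216·x^2)·Dx + (44 + 180·x + 216·x^2 + 216·x^3)·Dx^2 + (87 + 36·x + 54·x^2)·Dx^3 + (11 + 45·x + 54·x^2 + 54·x^3)·Dx^4  (order 4).
h: a_k = -2, 3, -1/2, 9, -259/12, 243/5, -10919/90, 2187/7, …
ICs: h(0) = -2, h′(0) = 3, h′′(0) = -1, h′′′(0) = 54.

f: a_k = -2, 0, 4, 0, -4/3, 0, 8/45, 0, …
g: a_k = 0, 3, -9/2, 9, -81/4, 243/5, -243/2, 2187/7, …
L₀ := lclm(L_f,L_g); ord L₀ ≤ 2+2.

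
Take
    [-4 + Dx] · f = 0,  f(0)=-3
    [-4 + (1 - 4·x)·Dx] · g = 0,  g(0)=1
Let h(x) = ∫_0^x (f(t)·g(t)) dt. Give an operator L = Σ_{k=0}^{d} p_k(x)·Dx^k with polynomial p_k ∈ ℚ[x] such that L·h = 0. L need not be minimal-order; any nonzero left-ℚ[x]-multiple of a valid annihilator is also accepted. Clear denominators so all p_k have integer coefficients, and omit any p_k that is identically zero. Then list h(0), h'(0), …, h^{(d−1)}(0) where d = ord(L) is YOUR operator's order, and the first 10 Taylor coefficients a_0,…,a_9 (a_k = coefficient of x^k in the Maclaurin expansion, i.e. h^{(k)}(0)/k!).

L = (8 - 16·x)·Dx + (-1 + 4·x)·Dx^2  (order 2).
h: a_k = 0, -3, -12, -40, -128, -416, -20864/15, -500992/105, -350720/21, -56115712/945, …
ICs: h(0) = 0, h′(0) = -3.

f: a_k = -3, -12, -24, -32, -32, -128/5, -256/15, -1024/105, -512/105, -2048/945, …
g: a_k = 1, 4, 16, 64, 256, 1024, 4096, 16384, 65536, 262144, …
h₀=f·g: eliminate ⇒ L₀, order ≤ 1·1.
Integrate: L := L₀·Dx.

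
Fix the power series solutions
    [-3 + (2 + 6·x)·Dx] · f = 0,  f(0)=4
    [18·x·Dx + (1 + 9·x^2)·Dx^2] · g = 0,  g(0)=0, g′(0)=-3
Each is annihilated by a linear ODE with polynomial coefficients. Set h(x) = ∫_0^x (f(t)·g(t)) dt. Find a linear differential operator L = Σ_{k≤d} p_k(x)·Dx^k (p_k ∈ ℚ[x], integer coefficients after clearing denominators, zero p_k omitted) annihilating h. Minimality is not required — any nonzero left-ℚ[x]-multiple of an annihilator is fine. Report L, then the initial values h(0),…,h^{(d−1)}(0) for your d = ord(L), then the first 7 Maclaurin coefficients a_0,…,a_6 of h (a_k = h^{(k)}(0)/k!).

f: a_k = 4, 6, -9/2, 27/4, -405/32, 1701/64, -15309/256, …
g: a_k = 0, -3, 0, 9, 0, -243/5, 0, …
f·g: L₀ = L_f ⊗_s L_g, ord ≤ 1·2.
h=∫h₀ ⇒ L = L₀·Dx.
L = (27 - 108·x - 81·x^2)·Dx + (-12 + 36·x + 324·x^2 + 324·x^3)·Dx^2 + (4 + 24·x + 72·x^2 + 216·x^3 + 324·x^4)·Dx^3  (order 3).
h: a_k = 0, 0, -6, -6, 99/8, 27/4, -10503/320, …
ICs: h(0) = 0, h′(0) = 0, h′′(0) = -12.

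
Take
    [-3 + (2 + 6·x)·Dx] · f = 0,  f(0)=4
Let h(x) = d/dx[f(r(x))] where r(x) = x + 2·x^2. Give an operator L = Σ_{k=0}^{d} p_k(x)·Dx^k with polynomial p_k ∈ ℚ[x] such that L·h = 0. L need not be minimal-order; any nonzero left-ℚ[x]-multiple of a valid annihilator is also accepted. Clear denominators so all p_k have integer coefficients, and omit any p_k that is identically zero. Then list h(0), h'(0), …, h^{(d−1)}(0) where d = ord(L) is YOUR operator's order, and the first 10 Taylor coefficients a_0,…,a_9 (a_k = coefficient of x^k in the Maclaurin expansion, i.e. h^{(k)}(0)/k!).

L = 5 + (-2 - 14·x - 36·x^2 - 48·x^3)·Dx  (order 1).
h: a_k = 6, 15, -135/4, 315/8, 2025/64, -33615/128, 292005/512, -282285/1024, -35352855/16384, 247756725/32768, …
ICs: h(0) = 6.

f: a_k = 4, 6, -9/2, 27/4, -405/32, 1701/64, -15309/256, 72171/512, -2814669/8192, 14073345/16384, …
Substitute x→r, Dx→(1/r')Dx; clear ⇒ L₀.
h=h₀': d/dx-closure on L₀ ⇒ L.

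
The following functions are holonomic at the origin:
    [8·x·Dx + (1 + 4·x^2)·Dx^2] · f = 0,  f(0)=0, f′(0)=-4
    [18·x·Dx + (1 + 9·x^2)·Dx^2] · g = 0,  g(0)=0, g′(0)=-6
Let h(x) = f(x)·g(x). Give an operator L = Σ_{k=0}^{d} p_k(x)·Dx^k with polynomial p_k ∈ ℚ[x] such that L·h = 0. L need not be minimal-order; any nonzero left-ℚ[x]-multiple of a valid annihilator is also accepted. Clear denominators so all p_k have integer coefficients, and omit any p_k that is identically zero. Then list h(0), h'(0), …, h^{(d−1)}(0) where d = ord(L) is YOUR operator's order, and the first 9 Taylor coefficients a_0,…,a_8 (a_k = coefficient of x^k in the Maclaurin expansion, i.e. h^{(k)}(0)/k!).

L = (-864·x - 18720·x^3 - 82944·x^5 + 134784·x^7 + 1119744·x^9)·Dx + (-52 - 3036·x^2 - 33696·x^4 - 72576·x^6 + 471744·x^8 + 1679616·x^10)·Dx^2 + (-104·x - 2072·x^3 - 11232·x^5 + 13968·x^7 + 269568·x^9 + 559872·x^11)·Dx^3 + (-1 - 26·x^2 - 205·x^4 + 7380·x^8 + 33696·x^10 + 46656·x^12)·Dx^4  (order 4).
h: a_k = 0, 0, 24, 0, -104, 0, 2808/5, 0, -121368/35, …
ICs: h(0) = 0, h′(0) = 0, h′′(0) = 48, h′′′(0) = 0.

f: a_k = 0, -4, 0, 16/3, 0, -64/5, 0, 256/7, 0, …
g: a_k = 0, -6, 0, 18, 0, -486/5, 0, 4374/7, 0, …
h₀=f·g: eliminate ⇒ L₀, order ≤ 2·2.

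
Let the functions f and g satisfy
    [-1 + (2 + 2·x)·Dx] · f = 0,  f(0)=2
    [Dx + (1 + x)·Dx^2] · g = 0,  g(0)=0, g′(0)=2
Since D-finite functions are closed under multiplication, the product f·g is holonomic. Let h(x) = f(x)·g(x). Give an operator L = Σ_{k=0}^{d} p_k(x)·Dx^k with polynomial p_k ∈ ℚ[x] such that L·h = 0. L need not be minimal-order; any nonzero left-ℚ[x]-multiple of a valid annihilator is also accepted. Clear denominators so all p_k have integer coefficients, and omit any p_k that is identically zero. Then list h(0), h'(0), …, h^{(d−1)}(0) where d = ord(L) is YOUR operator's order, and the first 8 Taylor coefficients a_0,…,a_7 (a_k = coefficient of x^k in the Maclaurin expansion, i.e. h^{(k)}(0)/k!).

f: a_k = 2, 1, -1/4, 1/8, -5/64, 7/128, -21/512, 33/1024, …
g: a_k = 0, 2, -1, 2/3, -1/2, 2/5, -1/3, 2/7, …
f·g: L₀ = L_f ⊗_s L_g, ord ≤ 1·2.
L = 1 + (4 + 8·x + 4·x^2)·Dx^2  (order 2).
h: a_k = 0, 4, 0, -1/6, 1/6, -71/480, 31/240, -3043/26880, …
ICs: h(0) = 0, h′(0) = 4.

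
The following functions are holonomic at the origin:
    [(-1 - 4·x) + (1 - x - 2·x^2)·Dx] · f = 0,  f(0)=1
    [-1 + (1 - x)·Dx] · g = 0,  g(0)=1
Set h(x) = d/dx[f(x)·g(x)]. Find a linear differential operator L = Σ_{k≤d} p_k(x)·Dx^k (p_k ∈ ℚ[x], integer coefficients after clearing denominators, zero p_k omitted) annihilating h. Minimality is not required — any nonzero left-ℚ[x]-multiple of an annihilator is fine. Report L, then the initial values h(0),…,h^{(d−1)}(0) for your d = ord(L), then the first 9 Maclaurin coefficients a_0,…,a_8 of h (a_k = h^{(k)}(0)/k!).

L = (5 - 9·x^2 - 16·x^3 + 24·x^4) + (-1 + x + 6·x^2 - 7·x^3 - 5·x^4 + 6·x^5)·Dx  (order 1).
h: a_k = 2, 10, 30, 84, 210, 510, 1190, 2728, 6138, …
ICs: h(0) = 2.

f: a_k = 1, 1, 3, 5, 11, 21, 43, 85, 171, …
g: a_k = 1, 1, 1, 1, 1, 1, 1, 1, 1, …
L₀ := L_f ⊗_s L_g (sym. prod.), ord ≤ 1.
h=h₀': d/dx-closure on L₀ ⇒ L.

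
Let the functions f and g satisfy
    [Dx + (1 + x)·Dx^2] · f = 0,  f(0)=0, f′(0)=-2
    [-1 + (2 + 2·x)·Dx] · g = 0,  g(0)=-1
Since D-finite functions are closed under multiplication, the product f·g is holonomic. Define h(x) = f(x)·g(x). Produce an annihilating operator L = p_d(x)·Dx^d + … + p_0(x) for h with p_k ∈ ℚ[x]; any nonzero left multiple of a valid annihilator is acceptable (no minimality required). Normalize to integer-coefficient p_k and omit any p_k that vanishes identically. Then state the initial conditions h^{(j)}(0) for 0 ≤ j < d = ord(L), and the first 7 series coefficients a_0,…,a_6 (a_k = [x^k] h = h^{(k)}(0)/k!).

L = 1 + (4 + 8·x + 4·x^2)·Dx^2  (order 2).
h: a_k = 0, 2, 0, -1/12, 1/12, -71/960, 31/480, …
ICs: h(0) = 0, h′(0) = 2.

f: a_k = 0, -2, 1, -2/3, 1/2, -2/5, 1/3, …
g: a_k = -1, -1/2, 1/8, -1/16, 5/128, -7/256, 21/1024, …
L₀ := L_f ⊗_s L_g (sym. prod.), ord ≤ 2.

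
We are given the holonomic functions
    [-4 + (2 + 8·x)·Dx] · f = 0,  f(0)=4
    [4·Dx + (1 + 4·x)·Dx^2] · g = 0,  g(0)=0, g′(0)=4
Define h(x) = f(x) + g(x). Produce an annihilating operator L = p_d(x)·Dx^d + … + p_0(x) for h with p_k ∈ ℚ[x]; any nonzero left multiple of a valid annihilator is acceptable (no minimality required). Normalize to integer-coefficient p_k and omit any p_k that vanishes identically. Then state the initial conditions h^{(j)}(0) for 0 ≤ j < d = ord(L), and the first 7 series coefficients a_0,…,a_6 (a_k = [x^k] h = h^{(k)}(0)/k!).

f: a_k = 4, 8, -8, 16, -40, 112, -336, …
g: a_k = 0, 4, -8, 64/3, -64, 1024/5, -2048/3, …
L₀ := lclm(L_f,L_g); ord L₀ ≤ 1+2.
L = 8·Dx + (10 + 40·x)·Dx^2 + (1 + 8·x + 16·x^2)·Dx^3  (order 3).
h: a_k = 4, 12, -16, 112/3, -104, 1584/5, -3056/3, …
ICs: h(0) = 4, h′(0) = 12, h′′(0) = -32.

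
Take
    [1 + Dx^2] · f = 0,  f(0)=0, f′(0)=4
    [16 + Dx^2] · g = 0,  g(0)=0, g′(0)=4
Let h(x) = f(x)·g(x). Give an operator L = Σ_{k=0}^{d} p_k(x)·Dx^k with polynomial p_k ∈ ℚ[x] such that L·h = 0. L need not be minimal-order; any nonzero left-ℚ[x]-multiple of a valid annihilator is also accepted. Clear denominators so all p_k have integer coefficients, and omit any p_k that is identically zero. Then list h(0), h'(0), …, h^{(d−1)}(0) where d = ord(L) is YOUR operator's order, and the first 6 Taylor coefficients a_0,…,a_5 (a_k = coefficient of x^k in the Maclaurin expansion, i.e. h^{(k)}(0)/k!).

L = 225 + 34·Dx^2 + Dx^4  (order 4).
h: a_k = 0, 0, 16, 0, -136/3, 0, …
ICs: h(0) = 0, h′(0) = 0, h′′(0) = 32, h′′′(0) = 0.

f: a_k = 0, 4, 0, -2/3, 0, 1/30, …
g: a_k = 0, 4, 0, -32/3, 0, 128/15, …
L₀ := L_f ⊗_s L_g (sym. prod.), ord ≤ 4.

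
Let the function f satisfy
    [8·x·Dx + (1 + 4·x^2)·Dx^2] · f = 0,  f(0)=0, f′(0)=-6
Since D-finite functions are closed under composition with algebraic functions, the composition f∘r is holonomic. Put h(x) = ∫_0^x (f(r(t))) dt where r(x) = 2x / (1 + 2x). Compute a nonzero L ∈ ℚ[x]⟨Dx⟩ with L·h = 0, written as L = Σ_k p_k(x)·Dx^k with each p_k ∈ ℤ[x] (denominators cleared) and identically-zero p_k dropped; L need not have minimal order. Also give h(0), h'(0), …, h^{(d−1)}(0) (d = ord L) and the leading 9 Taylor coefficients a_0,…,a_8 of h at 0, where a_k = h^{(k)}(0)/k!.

f: a_k = 0, -6, 0, 8, 0, -96/5, 0, 384/7, 0, …
Substitute x→r, Dx→(1/r')Dx; clear ⇒ L₀.
∫: right-multiply L₀ by Dx.
L = (4 + 40·x)·Dx^2 + (1 + 4·x + 20·x^2)·Dx^3  (order 3).
h: a_k = 0, 0, -6, 8, 4, -288/5, 608/5, 1408/7, -13344/7, …
ICs: h(0) = 0, h′(0) = 0, h′′(0) = -12.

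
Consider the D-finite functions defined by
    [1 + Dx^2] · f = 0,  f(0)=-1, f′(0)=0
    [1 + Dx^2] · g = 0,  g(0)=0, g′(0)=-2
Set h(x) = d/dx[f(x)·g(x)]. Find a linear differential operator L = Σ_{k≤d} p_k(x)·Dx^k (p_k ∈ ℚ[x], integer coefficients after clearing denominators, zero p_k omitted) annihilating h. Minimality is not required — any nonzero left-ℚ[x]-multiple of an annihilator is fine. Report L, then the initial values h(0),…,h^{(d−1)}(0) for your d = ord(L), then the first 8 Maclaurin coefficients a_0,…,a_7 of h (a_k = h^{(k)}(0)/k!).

f: a_k = -1, 0, 1/2, 0, -1/24, 0, 1/720, 0, …
g: a_k = 0, -2, 0, 1/3, 0, -1/60, 0, 1/2520, …
f·g: L₀ = L_f ⊗_s L_g, ord ≤ 2·2.
h₀' ⇒ L via d/dx closure of L₀.
L = 4 + Dx^2  (order 2).
h: a_k = 2, 0, -4, 0, 4/3, 0, -8/45, 0, …
ICs: h(0) = 2, h′(0) = 0.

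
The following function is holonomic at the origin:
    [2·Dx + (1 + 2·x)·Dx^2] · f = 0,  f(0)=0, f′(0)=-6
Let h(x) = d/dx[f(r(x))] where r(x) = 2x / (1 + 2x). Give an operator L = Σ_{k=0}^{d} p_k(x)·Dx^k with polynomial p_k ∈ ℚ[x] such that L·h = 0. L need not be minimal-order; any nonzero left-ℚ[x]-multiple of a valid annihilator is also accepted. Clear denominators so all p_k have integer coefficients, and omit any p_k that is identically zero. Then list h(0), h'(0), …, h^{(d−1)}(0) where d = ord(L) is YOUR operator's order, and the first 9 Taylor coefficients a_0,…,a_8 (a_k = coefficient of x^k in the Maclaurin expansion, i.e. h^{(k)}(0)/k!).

f: a_k = 0, -6, 6, -8, 12, -96/5, 32, -384/7, 96, …
h₀=f(r): pull back L_f along r ⇒ L₀.
Differentiate: ansatz ord ≤ ord L₀ ⇒ L.
L = (8 + 24·x) + (1 + 8·x + 12·x^2)·Dx  (order 1).
h: a_k = -12, 96, -624, 3840, -23232, 139776, -839424, 5038080, -30231552, …
ICs: h(0) = -12.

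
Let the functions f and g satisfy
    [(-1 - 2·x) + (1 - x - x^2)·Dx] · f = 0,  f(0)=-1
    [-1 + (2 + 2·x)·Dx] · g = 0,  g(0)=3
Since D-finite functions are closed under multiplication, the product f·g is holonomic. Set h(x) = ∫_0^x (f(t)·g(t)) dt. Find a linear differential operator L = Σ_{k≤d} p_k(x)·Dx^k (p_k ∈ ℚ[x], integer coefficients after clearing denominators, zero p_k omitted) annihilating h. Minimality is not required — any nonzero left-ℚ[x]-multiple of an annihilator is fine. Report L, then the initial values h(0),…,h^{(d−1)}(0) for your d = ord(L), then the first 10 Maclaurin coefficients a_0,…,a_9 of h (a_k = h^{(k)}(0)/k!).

f: a_k = -1, -1, -2, -3, -5, -8, -13, -21, -34, -55, …
g: a_k = 3, 3/2, -3/8, 3/16, -15/128, 21/256, -63/1024, 99/2048, -1287/32768, 2145/65536, …
h₀=f·g: eliminate ⇒ L₀, order ≤ 1·1.
∫: right-multiply L₀ by Dx.
L = (3 + 5·x + 3·x^2)·Dx + (-2 + 4·x^2 + 2·x^3)·Dx^2  (order 2).
h: a_k = 0, -3, -9/4, -19/8, -189/64, -2409/640, -2621/512, -50661/7168, -164325/16384, -1416355/98304, …
ICs: h(0) = 0, h′(0) = -3.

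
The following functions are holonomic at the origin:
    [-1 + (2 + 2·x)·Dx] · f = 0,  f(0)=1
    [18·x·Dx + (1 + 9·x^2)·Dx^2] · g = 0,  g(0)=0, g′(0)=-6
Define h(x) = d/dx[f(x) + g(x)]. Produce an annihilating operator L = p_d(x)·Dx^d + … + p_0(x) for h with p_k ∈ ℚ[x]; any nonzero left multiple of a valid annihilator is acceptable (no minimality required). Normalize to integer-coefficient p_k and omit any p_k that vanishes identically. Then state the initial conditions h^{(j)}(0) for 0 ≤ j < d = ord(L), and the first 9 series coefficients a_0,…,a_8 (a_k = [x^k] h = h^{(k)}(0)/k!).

L = (-36 - 90·x + 972·x^2 + 486·x^3) + (-75 - 144·x + 1818·x^2 + 3888·x^3 + 1701·x^4)·Dx + (-2 + 70·x + 108·x^2 + 684·x^3 + 1134·x^4 + 486·x^5)·Dx^2  (order 2).
h: a_k = -11/2, -1/4, 867/16, -5/32, -124381/256, -63/512, 8958183/2048, -429/4096, -2579883741/65536, …
ICs: h(0) = -11/2, h′(0) = -1/4.

f: a_k = 1, 1/2, -1/8, 1/16, -5/128, 7/256, -21/1024, 33/2048, -429/32768, …
g: a_k = 0, -6, 0, 18, 0, -486/5, 0, 4374/7, 0, …
Sum ⇒ L₀ = lclm(L_f,L_g) in ℚ(x)⟨Dx⟩.
Derive L from L₀ (diff closure).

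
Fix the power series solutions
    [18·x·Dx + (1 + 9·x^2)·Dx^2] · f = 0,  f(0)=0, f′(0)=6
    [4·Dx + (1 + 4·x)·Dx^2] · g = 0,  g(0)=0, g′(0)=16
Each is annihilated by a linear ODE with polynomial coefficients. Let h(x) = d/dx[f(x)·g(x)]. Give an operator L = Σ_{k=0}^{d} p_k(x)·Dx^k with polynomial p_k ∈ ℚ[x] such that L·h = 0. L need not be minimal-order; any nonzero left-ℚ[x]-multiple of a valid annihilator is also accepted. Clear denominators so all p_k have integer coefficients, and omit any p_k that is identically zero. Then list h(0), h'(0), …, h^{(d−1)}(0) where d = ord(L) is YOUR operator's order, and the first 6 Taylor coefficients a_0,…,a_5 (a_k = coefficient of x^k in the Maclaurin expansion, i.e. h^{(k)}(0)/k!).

f: a_k = 0, 6, 0, -18, 0, 486/5, …
g: a_k = 0, 16, -32, 256/3, -256, 4096/5, …
h₀=f·g: eliminate ⇒ L₀, order ≤ 2·2.
h=h₀': d/dx-closure on L₀ ⇒ L.
L = (2448 + 17280·x + 76464·x^2 + 518400·x^3 + 1399680·x^4 + 2426112·x^5 + 1679616·x^7) + (452 + 10800·x + 98028·x^2 + 491184·x^3 + 1840320·x^4 + 4339008·x^5 + 6531840·x^6 + 1259712·x^7 + 5878656·x^8)·Dx + (136 + 1912·x + 18576·x^2 + 103608·x^3 + 389448·x^4 + 1100304·x^5 + 2239488·x^6 + 3277584·x^7 + 1259712·x^8 + 3359232·x^9)·Dx^2 + (13 + 176·x + 1234·x^2 + 6048·x^3 + 22833·x^4 + 68688·x^5 + 154224·x^6 + 279936·x^7 + 399492·x^8 + 209952·x^9 + 419904·x^10)·Dx^3  (order 3).
h: a_k = 0, 192, -576, 896, -4800, 148032/5, …
ICs: h(0) = 0, h′(0) = 192, h′′(0) = -1152.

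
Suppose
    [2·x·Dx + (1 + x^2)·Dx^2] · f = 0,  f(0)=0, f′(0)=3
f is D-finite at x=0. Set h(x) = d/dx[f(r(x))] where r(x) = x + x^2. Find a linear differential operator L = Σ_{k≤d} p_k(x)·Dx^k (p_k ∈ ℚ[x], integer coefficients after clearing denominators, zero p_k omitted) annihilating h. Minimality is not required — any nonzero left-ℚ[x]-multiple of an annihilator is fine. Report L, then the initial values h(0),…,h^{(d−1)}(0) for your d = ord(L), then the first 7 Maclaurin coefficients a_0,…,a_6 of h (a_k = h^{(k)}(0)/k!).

L = (-2 + 2·x + 8·x^2 + 12·x^3 + 6·x^4) + (1 + 2·x + x^2 + 4·x^3 + 5·x^4 + 2·x^5)·Dx  (order 1).
h: a_k = 3, 6, -3, -12, -12, 12, 39, …
ICs: h(0) = 3.

f: a_k = 0, 3, 0, -1, 0, 3/5, 0, …
Substitute x→r, Dx→(1/r')Dx; clear ⇒ L₀.
h₀' ⇒ L via d/dx closure of L₀.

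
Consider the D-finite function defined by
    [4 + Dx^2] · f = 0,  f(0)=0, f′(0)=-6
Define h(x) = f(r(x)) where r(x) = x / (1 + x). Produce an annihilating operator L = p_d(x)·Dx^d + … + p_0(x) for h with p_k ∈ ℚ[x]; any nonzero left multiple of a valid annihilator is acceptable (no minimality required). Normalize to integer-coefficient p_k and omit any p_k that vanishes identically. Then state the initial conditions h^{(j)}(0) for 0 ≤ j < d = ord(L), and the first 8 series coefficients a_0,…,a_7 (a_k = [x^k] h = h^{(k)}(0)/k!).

L = 4 + (2 + 6·x + 6·x^2 + 2·x^3)·Dx + (1 + 4·x + 6·x^2 + 4·x^3 + x^4)·Dx^2  (order 2).
h: a_k = 0, -6, 6, -2, -6, 86/5, -30, 4418/105, …
ICs: h(0) = 0, h′(0) = -6.

f: a_k = 0, -6, 0, 4, 0, -4/5, 0, 8/105, …
h₀=f(r): pull back L_f along r ⇒ L₀.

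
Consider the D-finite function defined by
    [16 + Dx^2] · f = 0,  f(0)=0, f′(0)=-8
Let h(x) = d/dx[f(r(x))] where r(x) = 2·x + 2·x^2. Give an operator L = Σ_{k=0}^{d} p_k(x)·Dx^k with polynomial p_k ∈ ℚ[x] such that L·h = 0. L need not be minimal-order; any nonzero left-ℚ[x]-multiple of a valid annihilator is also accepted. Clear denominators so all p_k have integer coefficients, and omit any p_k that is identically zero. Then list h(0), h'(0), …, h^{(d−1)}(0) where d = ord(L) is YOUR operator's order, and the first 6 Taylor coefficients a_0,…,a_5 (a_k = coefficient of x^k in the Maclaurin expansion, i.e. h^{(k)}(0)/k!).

f: a_k = 0, -8, 0, 64/3, 0, -256/15, …
Change of var in L_f (x↦r) gives L₀.
Differentiate: ansatz ord ≤ ord L₀ ⇒ L.
L = (76 + 512·x + 1536·x^2 + 2048·x^3 + 1024·x^4) + (-6 - 12·x)·Dx + (1 + 4·x + 4·x^2)·Dx^2  (order 2).
h: a_k = -16, -32, 512, 2048, -512/3, -15360, …
ICs: h(0) = -16, h′(0) = -32.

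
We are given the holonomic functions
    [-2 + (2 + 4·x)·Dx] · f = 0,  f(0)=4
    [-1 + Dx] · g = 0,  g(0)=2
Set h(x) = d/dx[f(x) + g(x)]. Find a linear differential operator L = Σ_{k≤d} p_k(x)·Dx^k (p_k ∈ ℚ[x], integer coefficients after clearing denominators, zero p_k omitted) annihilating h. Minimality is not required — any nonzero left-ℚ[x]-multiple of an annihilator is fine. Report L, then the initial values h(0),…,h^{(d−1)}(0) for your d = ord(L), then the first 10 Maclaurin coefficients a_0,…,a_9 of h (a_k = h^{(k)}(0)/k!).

L = (-2 - x) + (1 - 2·x - 2·x^2)·Dx + (1 + 3·x + 2·x^2)·Dx^2  (order 2).
h: a_k = 6, -2, 7, -29/3, 211/12, -1889/60, 20791/360, -270269/2520, 4054051/20160, -68918849/181440, …
ICs: h(0) = 6, h′(0) = -2.

f: a_k = 4, 4, -2, 2, -5/2, 7/2, -21/4, 33/4, -429/32, 715/32, …
g: a_k = 2, 2, 1, 1/3, 1/12, 1/60, 1/360, 1/2520, 1/20160, 1/181440, …
Sum ⇒ L₀ = lclm(L_f,L_g) in ℚ(x)⟨Dx⟩.
h=h₀': d/dx-closure on L₀ ⇒ L.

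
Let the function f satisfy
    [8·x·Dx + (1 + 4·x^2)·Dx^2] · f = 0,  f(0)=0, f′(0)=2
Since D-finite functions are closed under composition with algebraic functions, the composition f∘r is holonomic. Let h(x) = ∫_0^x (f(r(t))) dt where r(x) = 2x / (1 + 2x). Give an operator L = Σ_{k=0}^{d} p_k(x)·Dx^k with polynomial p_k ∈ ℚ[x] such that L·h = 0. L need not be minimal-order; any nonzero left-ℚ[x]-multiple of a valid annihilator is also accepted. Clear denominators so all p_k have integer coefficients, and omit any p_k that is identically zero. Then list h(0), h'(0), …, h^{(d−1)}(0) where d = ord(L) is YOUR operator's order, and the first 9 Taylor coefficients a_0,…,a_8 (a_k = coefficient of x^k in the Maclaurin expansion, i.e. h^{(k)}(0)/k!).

f: a_k = 0, 2, 0, -8/3, 0, 32/5, 0, -128/7, 0, …
Change of var in L_f (x↦r) gives L₀.
h=∫h₀ ⇒ L = L₀·Dx.
L = (4 + 40·x)·Dx^2 + (1 + 4·x + 20·x^2)·Dx^3  (order 3).
h: a_k = 0, 0, 2, -8/3, -4/3, 96/5, -608/15, -1408/21, 4448/7, …
ICs: h(0) = 0, h′(0) = 0, h′′(0) = 4.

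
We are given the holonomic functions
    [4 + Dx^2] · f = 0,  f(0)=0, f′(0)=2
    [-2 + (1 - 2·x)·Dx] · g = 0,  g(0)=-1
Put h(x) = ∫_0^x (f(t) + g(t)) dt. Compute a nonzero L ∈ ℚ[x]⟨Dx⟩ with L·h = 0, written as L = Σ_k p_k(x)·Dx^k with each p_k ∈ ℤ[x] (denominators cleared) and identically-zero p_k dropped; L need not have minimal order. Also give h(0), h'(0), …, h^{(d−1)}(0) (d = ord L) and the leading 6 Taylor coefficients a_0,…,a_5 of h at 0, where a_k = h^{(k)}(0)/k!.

f: a_k = 0, 2, 0, -4/3, 0, 4/15, …
g: a_k = -1, -2, -4, -8, -16, -32, …
Weyl lclm of L_f,L_g ⇒ L₀ (ord ≤ 3).
h=∫₀ˣh₀: take L = L₀·Dx.
L = (-56 + 32·x - 32·x^2)·Dx + (12 - 40·x + 48·x^2 - 32·x^3)·Dx^2 + (-14 + 8·x - 8·x^2)·Dx^3 + (3 - 10·x + 12·x^2 - 8·x^3)·Dx^4  (order 4).
h: a_k = 0, -1, 0, -4/3, -7/3, -16/5, …
ICs: h(0) = 0, h′(0) = -1, h′′(0) = 0, h′′′(0) = -8.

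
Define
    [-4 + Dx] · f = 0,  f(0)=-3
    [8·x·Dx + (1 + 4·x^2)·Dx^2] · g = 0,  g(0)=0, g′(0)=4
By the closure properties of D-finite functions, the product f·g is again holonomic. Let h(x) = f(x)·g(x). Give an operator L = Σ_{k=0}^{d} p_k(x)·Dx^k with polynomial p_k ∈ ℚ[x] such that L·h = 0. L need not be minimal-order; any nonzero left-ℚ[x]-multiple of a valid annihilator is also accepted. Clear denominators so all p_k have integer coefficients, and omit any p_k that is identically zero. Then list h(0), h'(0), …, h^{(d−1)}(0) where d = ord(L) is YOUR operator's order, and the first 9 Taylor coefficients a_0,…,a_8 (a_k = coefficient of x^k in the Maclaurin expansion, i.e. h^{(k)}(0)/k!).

L = (16 - 32·x + 64·x^2) + (-8 + 8·x - 32·x^2)·Dx + (1 + 4·x^2)·Dx^2  (order 2).
h: a_k = 0, -12, -48, -80, -64, -192/5, -256/3, -3328/35, 13312/105, …
ICs: h(0) = 0, h′(0) = -12.

f: a_k = -3, -12, -24, -32, -32, -128/5, -256/15, -1024/105, -512/105, …
g: a_k = 0, 4, 0, -16/3, 0, 64/5, 0, -256/7, 0, …
f·g: L₀ = L_f ⊗_s L_g, ord ≤ 1·2.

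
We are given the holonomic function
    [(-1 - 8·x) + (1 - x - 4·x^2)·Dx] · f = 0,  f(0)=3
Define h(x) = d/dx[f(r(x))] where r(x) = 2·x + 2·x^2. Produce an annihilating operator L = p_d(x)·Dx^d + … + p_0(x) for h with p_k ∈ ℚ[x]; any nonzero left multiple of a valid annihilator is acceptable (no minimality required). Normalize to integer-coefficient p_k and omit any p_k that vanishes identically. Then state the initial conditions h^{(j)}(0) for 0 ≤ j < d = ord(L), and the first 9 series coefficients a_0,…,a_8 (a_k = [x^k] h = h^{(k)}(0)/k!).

f: a_k = 3, 3, 15, 27, 87, 195, 543, 1323, 3495, …
f∘r: x↦r, Dx↦Dx/r' in L_f ⇒ L₀.
Derive L from L₀ (diff closure).
L = (22 + 204·x + 1260·x^2 + 4672·x^3 + 8736·x^4 + 7680·x^5 + 2560·x^6) + (-1 - 16·x + 6·x^2 + 420·x^3 + 1520·x^4 + 2400·x^5 + 1792·x^6 + 512·x^7)·Dx  (order 1).
h: a_k = 6, 132, 1008, 8400, 62280, 447120, 3120768, 21321600, 143452512, …
ICs: h(0) = 6.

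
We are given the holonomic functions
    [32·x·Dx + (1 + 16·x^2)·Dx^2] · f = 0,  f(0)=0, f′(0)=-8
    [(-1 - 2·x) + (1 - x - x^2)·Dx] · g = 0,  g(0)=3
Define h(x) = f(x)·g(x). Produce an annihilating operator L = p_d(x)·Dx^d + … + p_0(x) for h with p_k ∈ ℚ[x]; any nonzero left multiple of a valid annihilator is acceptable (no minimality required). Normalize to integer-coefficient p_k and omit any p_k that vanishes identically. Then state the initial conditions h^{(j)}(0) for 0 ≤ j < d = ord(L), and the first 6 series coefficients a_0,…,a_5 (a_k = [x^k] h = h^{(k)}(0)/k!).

f: a_k = 0, -8, 0, 128/3, 0, -2048/5, …
g: a_k = 3, 3, 6, 9, 15, 24, …
f·g: L₀ = L_f ⊗_s L_g, ord ≤ 2·1.
L = (2 + 32·x + 96·x^2) + (2 - 28·x + 64·x^2 + 96·x^3)·Dx + (-1 + x - 15·x^2 + 16·x^3 + 16·x^4)·Dx^2  (order 2).
h: a_k = 0, -24, -24, 80, 56, -5464/5, …
ICs: h(0) = 0, h′(0) = -24.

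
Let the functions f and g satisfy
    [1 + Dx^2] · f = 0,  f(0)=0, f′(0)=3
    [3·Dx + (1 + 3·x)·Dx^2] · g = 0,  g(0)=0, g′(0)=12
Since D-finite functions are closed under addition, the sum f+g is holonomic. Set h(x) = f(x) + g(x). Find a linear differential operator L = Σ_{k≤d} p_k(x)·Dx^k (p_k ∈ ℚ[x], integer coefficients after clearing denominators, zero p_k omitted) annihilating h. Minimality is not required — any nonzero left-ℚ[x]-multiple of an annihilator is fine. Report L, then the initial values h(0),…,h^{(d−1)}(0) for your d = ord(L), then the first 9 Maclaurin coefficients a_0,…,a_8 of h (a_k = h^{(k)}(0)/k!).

f: a_k = 0, 3, 0, -1/2, 0, 1/40, 0, -1/1680, 0, …
g: a_k = 0, 12, -18, 36, -81, 972/5, -486, 8748/7, -6561/2, …
h₀=f+g: left-lcm gives L₀, ord ≤ 4.
L = (165 + 18·x + 27·x^2)·Dx + (19 + 63·x + 27·x^2 + 27·x^3)·Dx^2 + (165 + 18·x + 27·x^2)·Dx^3 + (19 + 63·x + 27·x^2 + 27·x^3)·Dx^4  (order 4).
h: a_k = 0, 15, -18, 71/2, -81, 7777/40, -486, 2099519/1680, -6561/2, …
ICs: h(0) = 0, h′(0) = 15, h′′(0) = -36, h′′′(0) = 213.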